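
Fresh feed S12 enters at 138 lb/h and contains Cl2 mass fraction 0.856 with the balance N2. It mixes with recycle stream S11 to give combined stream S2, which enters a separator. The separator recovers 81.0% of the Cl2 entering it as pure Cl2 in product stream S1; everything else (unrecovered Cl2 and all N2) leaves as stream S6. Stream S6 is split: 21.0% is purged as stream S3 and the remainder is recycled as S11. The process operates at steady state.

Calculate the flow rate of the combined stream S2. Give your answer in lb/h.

233.6 lb/h

N2 enters only via S12 and leaves only via the purge: 138×0.144 = 0.210×(N2 in S6), and the separator passes all N2, so N2 in S2 = N2 in S6 = 94.629 lb/h.
Cl2 in S2: m_A = 138×0.856 + (1−0.210)·(1−0.810)·m_A, so m_A = 118.13/0.8499 = 138.99 lb/h.
S2 = 138.99 + 94.629 = 233.62 lb/h.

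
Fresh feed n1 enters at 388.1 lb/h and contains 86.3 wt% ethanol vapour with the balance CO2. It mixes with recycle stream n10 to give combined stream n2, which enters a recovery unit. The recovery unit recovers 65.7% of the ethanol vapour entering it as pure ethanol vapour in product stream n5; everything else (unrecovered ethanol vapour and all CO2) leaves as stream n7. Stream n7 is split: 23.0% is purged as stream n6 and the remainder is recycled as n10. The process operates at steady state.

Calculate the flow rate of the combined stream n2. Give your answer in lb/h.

686.3 lb/h

CO2 enters only via n1 and leaves only via the purge: 388.1×0.137 = 0.230×(CO2 in n7), and the recovery unit passes all CO2, so CO2 in n2 = CO2 in n7 = 231.17 lb/h.
ethanol vapour in n2: m_A = 388.1×0.863 + (1−0.230)·(1−0.657)·m_A, so m_A = 334.93/0.7359 = 455.14 lb/h.
n2 = 455.14 + 231.17 = 686.31 lb/h.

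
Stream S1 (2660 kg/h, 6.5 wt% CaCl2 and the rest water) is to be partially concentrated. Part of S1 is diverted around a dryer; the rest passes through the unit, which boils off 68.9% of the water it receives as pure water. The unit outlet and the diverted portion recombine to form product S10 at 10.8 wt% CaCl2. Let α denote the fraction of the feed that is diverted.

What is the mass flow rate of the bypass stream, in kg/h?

All 2660×0.065 = 172.9 kg/h of CaCl2 reaches S10, so S10 = 172.9/0.108 = 1600.9 kg/h and vapour = 1059.1 kg/h.
The evaporator receives (1−α)·2660 of feed at 0.935 water and removes 0.689 of that water:
0.689×0.935×(1−α)×2660 = 1059.1
(1−α) = 1059.1/1713.6 = 0.6180;  α = 0.3820.
Bypass flow = 0.3820×2660 = 1016 kg/h.

1016 kg/h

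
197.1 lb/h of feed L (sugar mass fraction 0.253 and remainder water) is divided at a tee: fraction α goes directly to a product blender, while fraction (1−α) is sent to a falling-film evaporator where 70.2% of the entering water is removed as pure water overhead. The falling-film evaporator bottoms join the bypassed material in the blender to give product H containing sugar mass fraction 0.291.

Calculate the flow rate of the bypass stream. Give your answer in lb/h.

All 197.1×0.253 = 49.866 lb/h of sugar reaches H, so H = 49.866/0.291 = 171.36 lb/h and vapour = 25.738 lb/h.
The evaporator receives (1−α)·197.1 of feed at 0.747 water and removes 0.702 of that water:
0.702×0.747×(1−α)×197.1 = 25.738
(1−α) = 25.738/103.36 = 0.2490;  α = 0.7510.
Bypass flow = 0.7510×197.1 = 148.02 lb/h.

148 lb/h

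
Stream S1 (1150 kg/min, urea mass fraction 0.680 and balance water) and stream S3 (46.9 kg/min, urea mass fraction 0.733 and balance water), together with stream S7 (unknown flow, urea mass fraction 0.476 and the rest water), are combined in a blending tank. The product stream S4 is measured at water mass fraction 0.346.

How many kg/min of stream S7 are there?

Let S7 be the unknown flow. Total out = 1196.9 + S7.
water balance: 380.52 + 0.524·S7 = 0.346·(1196.9 + S7)
(0.524 − 0.346)·S7 = 0.346×1196.9 − 380.52 = 33.605
S7 = 33.605 / 0.178 = 188.79 kg/min

188.8 kg/min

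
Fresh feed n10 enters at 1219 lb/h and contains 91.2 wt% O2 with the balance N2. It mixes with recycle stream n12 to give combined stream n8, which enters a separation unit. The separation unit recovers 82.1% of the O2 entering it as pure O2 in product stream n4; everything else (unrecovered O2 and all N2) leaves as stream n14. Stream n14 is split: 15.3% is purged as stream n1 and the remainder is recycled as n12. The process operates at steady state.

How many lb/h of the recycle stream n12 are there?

N2 enters only via n10 and leaves only via the purge: 1219×0.088 = 0.153×(N2 in n14), and the separation unit passes all N2, so N2 in n8 = N2 in n14 = 701.12 lb/h.
O2 in n8: m_A = 1219×0.912 + (1−0.153)·(1−0.821)·m_A, so m_A = 1111.7/0.8484 = 1310.4 lb/h.
n14 = (1−0.821)×1310.4 + 701.12 = 935.69 lb/h.
Recycle n12 = (1−0.153)×935.69 = 792.53 lb/h.

792.5 lb/h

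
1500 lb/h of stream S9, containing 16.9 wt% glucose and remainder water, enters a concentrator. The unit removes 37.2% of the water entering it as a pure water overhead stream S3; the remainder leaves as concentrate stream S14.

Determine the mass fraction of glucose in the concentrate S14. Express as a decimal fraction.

glucose is not removed: 1500×0.169 = 253.5 lb/h of glucose enters S14.
water entering = 1500×0.831 = 1246.5 lb/h; overhead removed = 0.372×1246.5 = 463.7 lb/h.
Concentrate = 1500 − 463.7 = 1036.3 lb/h.
Mass fraction = 253.5/1036.3 = 0.2446.

0.2446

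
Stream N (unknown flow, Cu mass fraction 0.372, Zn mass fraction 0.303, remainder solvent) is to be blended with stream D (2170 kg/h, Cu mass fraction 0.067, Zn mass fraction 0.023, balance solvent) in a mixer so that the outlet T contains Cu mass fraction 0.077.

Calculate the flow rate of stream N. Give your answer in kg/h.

Let N be the unknown flow. Total out = 2170 + N.
Cu balance: 145.39 + 0.372·N = 0.077·(2170 + N)
(0.372 − 0.077)·N = 0.077×2170 − 145.39 = 21.7
N = 21.7 / 0.295 = 73.559 kg/h

73.56 kg/h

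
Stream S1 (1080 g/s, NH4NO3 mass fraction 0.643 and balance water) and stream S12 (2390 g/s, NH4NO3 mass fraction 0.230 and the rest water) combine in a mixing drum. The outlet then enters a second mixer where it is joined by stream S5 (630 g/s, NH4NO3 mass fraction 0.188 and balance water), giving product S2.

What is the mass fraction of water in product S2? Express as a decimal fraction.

Overall, product flow = 4100 g/s.
water in = 1080×0.357 + 2390×0.770 + 630×0.812 = 2737.4 g/s.
water fraction in S2 = 0.668.

0.668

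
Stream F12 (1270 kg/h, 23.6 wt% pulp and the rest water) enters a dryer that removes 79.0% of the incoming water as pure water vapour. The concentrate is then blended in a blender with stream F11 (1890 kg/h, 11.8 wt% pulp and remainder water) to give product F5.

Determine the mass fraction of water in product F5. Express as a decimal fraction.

Vapour removed = 0.790×0.764×1270 = 766.52 kg/h; concentrate = 503.48 kg/h.
water reaching the mixer = 203.76 (from concentrate) + 1890×0.882 = 1870.7 kg/h.
Product flow = 503.48 + 1890 = 2393.5 kg/h; water fraction = 0.782.

0.782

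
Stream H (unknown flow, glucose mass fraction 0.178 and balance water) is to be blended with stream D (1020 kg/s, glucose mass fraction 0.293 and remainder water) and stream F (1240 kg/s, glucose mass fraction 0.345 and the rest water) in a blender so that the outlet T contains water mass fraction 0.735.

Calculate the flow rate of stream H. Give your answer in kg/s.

1469 kg/s

Let H be the unknown flow. Total out = 2260 + H.
water balance: 1533.3 + 0.822·H = 0.735·(2260 + H)
(0.822 − 0.735)·H = 0.735×2260 − 1533.3 = 127.76
H = 127.76 / 0.087 = 1468.5 kg/s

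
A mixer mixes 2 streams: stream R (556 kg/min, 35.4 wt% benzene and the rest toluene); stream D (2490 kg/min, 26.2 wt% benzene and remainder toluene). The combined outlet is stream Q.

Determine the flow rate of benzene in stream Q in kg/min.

849.2 kg/min

benzene out = benzene in = 556×0.354 + 2490×0.262 = 849.2 kg/min.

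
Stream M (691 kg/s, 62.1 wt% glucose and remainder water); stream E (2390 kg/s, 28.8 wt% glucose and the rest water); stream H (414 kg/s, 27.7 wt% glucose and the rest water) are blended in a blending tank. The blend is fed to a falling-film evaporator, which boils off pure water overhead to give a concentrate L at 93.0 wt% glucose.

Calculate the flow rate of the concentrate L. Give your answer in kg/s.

1325 kg/s

glucose entering = 691×0.621 + 2390×0.288 + 414×0.277 = 1232.1 kg/s.
All glucose reports to L, so L = 1232.1/0.930 = 1324.8 kg/s.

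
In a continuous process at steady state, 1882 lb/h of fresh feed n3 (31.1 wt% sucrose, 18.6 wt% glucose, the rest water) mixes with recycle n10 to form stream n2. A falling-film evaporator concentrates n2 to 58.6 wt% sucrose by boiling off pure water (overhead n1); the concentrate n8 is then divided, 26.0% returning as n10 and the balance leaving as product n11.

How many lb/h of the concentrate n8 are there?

1350 lb/h

Overall sucrose balance (none leaves overhead): sucrose in fresh feed = sucrose in product, i.e. 1882×0.311 = (1−0.260)·n8·0.586.
n8 = 585.3/(0.586×0.740) = 1349.7 lb/h.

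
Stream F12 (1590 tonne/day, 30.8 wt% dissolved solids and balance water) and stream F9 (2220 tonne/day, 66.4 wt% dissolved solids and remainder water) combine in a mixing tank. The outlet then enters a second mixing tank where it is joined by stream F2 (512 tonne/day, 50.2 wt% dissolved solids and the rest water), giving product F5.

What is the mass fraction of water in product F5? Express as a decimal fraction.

0.486

Overall, product flow = 4322 tonne/day.
water in = 1590×0.692 + 2220×0.336 + 512×0.498 = 2101.2 tonne/day.
water fraction in F5 = 0.486.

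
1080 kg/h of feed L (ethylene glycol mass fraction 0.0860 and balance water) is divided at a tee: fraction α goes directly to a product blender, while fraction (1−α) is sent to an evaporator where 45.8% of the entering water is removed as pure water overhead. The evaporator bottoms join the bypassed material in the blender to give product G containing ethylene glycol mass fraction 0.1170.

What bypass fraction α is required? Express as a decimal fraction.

0.367

All 1080×0.086 = 92.88 kg/h of ethylene glycol reaches G, so G = 92.88/0.117 = 793.85 kg/h and vapour = 286.15 kg/h.
The evaporator receives (1−α)·1080 of feed at 0.914 water and removes 0.458 of that water:
0.458×0.914×(1−α)×1080 = 286.15
(1−α) = 286.15/452.1 = 0.6329;  α = 0.3671.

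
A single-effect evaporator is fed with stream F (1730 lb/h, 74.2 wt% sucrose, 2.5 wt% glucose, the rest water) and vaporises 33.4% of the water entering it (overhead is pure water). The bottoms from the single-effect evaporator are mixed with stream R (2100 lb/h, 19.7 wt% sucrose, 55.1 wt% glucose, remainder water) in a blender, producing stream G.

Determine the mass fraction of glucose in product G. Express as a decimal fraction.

0.325

Vapour removed = 0.334×0.233×1730 = 134.63 lb/h; concentrate = 1595.4 lb/h.
glucose reaching the mixer = 43.25 (from concentrate) + 2100×0.551 = 1200.4 lb/h.
Product flow = 1595.4 + 2100 = 3695.4 lb/h; glucose fraction = 0.325.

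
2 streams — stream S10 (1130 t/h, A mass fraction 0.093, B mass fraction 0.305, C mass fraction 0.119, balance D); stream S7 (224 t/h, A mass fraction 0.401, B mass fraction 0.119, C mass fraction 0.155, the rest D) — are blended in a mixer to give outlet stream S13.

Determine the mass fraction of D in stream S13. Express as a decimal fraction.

Total flow out = 1130 + 224 = 1354 t/h.
D in = 1130×0.483 + 224×0.325 = 618.59 t/h.
D mass fraction in S13 = 618.59/1354 = 0.457.

0.457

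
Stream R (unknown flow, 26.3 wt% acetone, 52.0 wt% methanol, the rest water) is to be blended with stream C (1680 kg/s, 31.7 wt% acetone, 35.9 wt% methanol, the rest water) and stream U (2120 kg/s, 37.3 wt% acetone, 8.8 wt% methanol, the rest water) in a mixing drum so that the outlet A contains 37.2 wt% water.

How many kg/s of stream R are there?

Let R be the unknown flow. Total out = 3800 + R.
water balance: 1687 + 0.217·R = 0.372·(3800 + R)
(0.217 − 0.372)·R = 0.372×3800 − 1687 = -273.4
R = -273.4 / -0.155 = 1763.9 kg/s

1764 kg/s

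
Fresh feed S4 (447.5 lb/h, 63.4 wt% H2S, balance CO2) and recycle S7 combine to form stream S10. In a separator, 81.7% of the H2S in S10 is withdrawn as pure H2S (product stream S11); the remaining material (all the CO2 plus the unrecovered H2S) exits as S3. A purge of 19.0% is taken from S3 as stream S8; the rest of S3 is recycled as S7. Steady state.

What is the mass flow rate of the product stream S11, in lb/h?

H2S in S10: m_A = 447.5×0.634 + (1−0.190)·(1−0.817)·m_A, so m_A = 283.72/0.8518 = 333.09 lb/h.
Product S11 = 0.817×333.09 = 272.13 lb/h.

272.1 lb/h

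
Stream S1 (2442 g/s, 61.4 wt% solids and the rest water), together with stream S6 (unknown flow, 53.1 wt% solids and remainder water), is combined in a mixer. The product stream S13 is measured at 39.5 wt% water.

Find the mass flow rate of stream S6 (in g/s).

Let S6 be the unknown flow. Total out = 2442 + S6.
water balance: 942.61 + 0.469·S6 = 0.395·(2442 + S6)
(0.469 − 0.395)·S6 = 0.395×2442 − 942.61 = 21.978
S6 = 21.978 / 0.074 = 297 g/s

297 g/s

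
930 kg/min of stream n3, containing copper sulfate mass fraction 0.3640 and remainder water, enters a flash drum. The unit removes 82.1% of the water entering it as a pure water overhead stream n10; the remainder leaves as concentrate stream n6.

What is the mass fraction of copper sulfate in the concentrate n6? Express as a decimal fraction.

copper sulfate is not removed: 930×0.364 = 338.52 kg/min of copper sulfate enters n6.
water entering = 930×0.636 = 591.48 kg/min; overhead removed = 0.821×591.48 = 485.61 kg/min.
Concentrate = 930 − 485.61 = 444.39 kg/min.
Mass fraction = 338.52/444.39 = 0.7618.

0.7618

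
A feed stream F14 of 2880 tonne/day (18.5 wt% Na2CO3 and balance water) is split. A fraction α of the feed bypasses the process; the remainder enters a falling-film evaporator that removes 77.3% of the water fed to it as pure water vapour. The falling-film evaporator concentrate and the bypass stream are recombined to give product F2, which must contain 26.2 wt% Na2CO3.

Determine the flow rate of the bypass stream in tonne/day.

1536 tonne/day

All 2880×0.185 = 532.8 tonne/day of Na2CO3 reaches F2, so F2 = 532.8/0.262 = 2033.6 tonne/day and vapour = 846.41 tonne/day.
The evaporator receives (1−α)·2880 of feed at 0.815 water and removes 0.773 of that water:
0.773×0.815×(1−α)×2880 = 846.41
(1−α) = 846.41/1814.4 = 0.4665;  α = 0.5335.
Bypass flow = 0.5335×2880 = 1536.5 tonne/day.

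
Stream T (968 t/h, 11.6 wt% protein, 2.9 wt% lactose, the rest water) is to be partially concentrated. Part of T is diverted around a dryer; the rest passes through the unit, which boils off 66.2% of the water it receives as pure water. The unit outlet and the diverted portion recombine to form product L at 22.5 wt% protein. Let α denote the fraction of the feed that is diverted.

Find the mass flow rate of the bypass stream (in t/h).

139.5 t/h

All 968×0.116 = 112.29 t/h of protein reaches L, so L = 112.29/0.225 = 499.06 t/h and vapour = 468.94 t/h.
The evaporator receives (1−α)·968 of feed at 0.855 water and removes 0.662 of that water:
0.662×0.855×(1−α)×968 = 468.94
(1−α) = 468.94/547.9 = 0.8559;  α = 0.1441.
Bypass flow = 0.1441×968 = 139.49 t/h.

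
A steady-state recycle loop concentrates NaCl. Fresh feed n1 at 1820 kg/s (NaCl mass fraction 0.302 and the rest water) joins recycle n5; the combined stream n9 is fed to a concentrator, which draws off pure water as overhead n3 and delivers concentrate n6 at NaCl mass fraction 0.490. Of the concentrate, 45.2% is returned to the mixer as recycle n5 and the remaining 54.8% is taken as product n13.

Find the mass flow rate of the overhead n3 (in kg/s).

698.3 kg/s

Overall NaCl balance (none leaves overhead): NaCl in fresh feed = NaCl in product, i.e. 1820×0.302 = (1−0.452)·n6·0.490.
n6 = 549.64/(0.490×0.548) = 2046.9 kg/s.
Recycle n5 = 0.452×2046.9 = 925.21 kg/s.
Combined feed n9 = 1820 + 925.21 = 2745.2 kg/s.
Overhead n3 = n9 − n6 = 2745.2 − 2046.9 = 698.29 kg/s.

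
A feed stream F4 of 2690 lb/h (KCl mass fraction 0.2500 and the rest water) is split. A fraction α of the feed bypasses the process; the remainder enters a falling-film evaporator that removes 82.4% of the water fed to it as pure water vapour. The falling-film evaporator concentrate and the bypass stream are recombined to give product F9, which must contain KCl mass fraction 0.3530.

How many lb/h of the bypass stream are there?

All 2690×0.250 = 672.5 lb/h of KCl reaches F9, so F9 = 672.5/0.353 = 1905.1 lb/h and vapour = 784.9 lb/h.
The evaporator receives (1−α)·2690 of feed at 0.750 water and removes 0.824 of that water:
0.824×0.750×(1−α)×2690 = 784.9
(1−α) = 784.9/1662.4 = 0.4721;  α = 0.5279.
Bypass flow = 0.5279×2690 = 1419.9 lb/h.

1420 lb/h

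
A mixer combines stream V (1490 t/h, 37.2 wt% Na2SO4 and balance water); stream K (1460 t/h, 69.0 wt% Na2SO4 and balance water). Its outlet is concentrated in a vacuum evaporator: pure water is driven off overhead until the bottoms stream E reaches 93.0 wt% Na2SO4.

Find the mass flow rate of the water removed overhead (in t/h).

1271 t/h

Na2SO4 entering = 1490×0.372 + 1460×0.690 = 1561.7 t/h.
All Na2SO4 reports to E, so E = 1561.7/0.930 = 1679.2 t/h.
Total feed = 2950 t/h; overhead = 2950 − 1679.2 = 1270.8 t/h.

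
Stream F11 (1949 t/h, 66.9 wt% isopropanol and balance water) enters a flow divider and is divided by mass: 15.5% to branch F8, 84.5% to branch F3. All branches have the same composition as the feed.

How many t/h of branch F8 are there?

Branch F8 flow = 0.155×1949 = 302.09 t/h.

302.1 t/h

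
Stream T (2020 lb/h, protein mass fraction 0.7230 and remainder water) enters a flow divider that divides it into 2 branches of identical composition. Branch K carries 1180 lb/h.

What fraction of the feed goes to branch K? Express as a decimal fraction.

Fraction to K = 1180/2020 = 0.5842.

0.584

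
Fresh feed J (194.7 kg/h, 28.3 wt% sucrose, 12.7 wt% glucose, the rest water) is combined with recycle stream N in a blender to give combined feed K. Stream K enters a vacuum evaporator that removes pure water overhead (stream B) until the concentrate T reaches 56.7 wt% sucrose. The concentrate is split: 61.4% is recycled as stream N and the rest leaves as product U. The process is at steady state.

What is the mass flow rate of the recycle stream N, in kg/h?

154.6 kg/h

Overall sucrose balance (none leaves overhead): sucrose in fresh feed = sucrose in product, i.e. 194.7×0.283 = (1−0.614)·T·0.567.
T = 55.1/(0.567×0.386) = 251.76 kg/h.
Recycle N = 0.614×251.76 = 154.58 kg/h.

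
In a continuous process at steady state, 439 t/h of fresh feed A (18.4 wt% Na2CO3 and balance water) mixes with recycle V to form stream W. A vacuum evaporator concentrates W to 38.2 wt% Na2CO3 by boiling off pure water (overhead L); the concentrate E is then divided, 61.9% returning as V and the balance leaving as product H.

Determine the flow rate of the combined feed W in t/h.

782.5 t/h

Overall Na2CO3 balance (none leaves overhead): Na2CO3 in fresh feed = Na2CO3 in product, i.e. 439×0.184 = (1−0.619)·E·0.382.
E = 80.776/(0.382×0.381) = 555 t/h.
Recycle V = 0.619×555 = 343.55 t/h.
Combined feed W = 439 + 343.55 = 782.55 t/h.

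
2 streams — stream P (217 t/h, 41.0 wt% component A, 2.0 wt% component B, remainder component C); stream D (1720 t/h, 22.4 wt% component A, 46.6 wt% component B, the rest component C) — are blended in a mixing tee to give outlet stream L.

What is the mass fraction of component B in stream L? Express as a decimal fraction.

Total flow out = 217 + 1720 = 1937 t/h.
component B in = 217×0.020 + 1720×0.466 = 805.86 t/h.
component B mass fraction in L = 805.86/1937 = 0.4160.

0.4160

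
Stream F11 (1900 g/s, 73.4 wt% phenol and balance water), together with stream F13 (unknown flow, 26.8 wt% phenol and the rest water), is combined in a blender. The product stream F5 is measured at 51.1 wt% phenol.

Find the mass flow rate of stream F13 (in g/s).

Let F13 be the unknown flow. Total out = 1900 + F13.
phenol balance: 1394.6 + 0.268·F13 = 0.511·(1900 + F13)
(0.268 − 0.511)·F13 = 0.511×1900 − 1394.6 = -423.7
F13 = -423.7 / -0.243 = 1743.6 g/s

1744 g/s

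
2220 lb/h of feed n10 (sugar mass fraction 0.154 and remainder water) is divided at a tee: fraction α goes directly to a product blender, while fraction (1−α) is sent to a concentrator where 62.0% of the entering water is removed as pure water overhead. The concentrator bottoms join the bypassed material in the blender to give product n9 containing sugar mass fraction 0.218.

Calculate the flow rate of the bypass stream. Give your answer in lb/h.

All 2220×0.154 = 341.88 lb/h of sugar reaches n9, so n9 = 341.88/0.218 = 1568.3 lb/h and vapour = 651.74 lb/h.
The evaporator receives (1−α)·2220 of feed at 0.846 water and removes 0.620 of that water:
0.620×0.846×(1−α)×2220 = 651.74
(1−α) = 651.74/1164.4 = 0.5597;  α = 0.4403.
Bypass flow = 0.4403×2220 = 977.45 lb/h.

977.4 lb/h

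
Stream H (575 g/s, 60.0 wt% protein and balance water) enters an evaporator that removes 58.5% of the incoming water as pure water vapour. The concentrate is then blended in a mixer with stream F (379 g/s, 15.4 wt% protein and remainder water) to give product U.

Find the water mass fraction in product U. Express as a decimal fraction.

0.5078

Vapour removed = 0.585×0.400×575 = 134.55 g/s; concentrate = 440.45 g/s.
water reaching the mixer = 95.45 (from concentrate) + 379×0.846 = 416.08 g/s.
Product flow = 440.45 + 379 = 819.45 g/s; water fraction = 0.5078.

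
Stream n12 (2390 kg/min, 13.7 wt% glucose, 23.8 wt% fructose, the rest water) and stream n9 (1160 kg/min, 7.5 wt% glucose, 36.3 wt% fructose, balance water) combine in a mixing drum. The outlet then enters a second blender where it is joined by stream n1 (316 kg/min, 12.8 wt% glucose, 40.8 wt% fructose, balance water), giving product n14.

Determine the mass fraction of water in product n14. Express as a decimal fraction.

Overall, product flow = 3866 kg/min.
water in = 2390×0.625 + 1160×0.562 + 316×0.464 = 2292.3 kg/min.
water fraction in n14 = 0.593.

0.593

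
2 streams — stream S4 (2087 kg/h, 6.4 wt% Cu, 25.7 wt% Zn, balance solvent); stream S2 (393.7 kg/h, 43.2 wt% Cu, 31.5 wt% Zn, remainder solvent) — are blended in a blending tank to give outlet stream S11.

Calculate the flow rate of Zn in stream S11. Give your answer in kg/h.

Zn out = Zn in = 2087×0.257 + 393.7×0.315 = 660.37 kg/h.

660.4 kg/h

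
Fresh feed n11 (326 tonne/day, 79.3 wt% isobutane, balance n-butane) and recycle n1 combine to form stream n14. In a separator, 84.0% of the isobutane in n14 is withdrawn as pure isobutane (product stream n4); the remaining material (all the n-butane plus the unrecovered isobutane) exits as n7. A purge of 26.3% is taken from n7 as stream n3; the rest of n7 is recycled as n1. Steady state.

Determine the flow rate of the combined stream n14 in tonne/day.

549.7 tonne/day

n-butane enters only via n11 and leaves only via the purge: 326×0.207 = 0.263×(n-butane in n7), and the separator passes all n-butane, so n-butane in n14 = n-butane in n7 = 256.59 tonne/day.
isobutane in n14: m_A = 326×0.793 + (1−0.263)·(1−0.840)·m_A, so m_A = 258.52/0.8821 = 293.08 tonne/day.
n14 = 293.08 + 256.59 = 549.66 tonne/day.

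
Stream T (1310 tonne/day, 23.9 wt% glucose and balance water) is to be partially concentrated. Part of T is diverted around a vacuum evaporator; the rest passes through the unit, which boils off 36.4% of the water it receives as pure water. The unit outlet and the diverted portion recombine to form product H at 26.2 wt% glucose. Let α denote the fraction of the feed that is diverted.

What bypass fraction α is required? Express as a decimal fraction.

All 1310×0.239 = 313.09 tonne/day of glucose reaches H, so H = 313.09/0.262 = 1195 tonne/day and vapour = 115 tonne/day.
The evaporator receives (1−α)·1310 of feed at 0.761 water and removes 0.364 of that water:
0.364×0.761×(1−α)×1310 = 115
(1−α) = 115/362.88 = 0.3169;  α = 0.6831.

0.683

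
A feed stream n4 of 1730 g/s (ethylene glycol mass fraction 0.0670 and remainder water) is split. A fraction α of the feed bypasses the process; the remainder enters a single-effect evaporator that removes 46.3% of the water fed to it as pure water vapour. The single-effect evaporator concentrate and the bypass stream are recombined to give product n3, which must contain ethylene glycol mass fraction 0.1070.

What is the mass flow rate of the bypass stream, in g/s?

232.9 g/s

All 1730×0.067 = 115.91 g/s of ethylene glycol reaches n3, so n3 = 115.91/0.107 = 1083.3 g/s and vapour = 646.73 g/s.
The evaporator receives (1−α)·1730 of feed at 0.933 water and removes 0.463 of that water:
0.463×0.933×(1−α)×1730 = 646.73
(1−α) = 646.73/747.32 = 0.8654;  α = 0.1346.
Bypass flow = 0.1346×1730 = 232.87 g/s.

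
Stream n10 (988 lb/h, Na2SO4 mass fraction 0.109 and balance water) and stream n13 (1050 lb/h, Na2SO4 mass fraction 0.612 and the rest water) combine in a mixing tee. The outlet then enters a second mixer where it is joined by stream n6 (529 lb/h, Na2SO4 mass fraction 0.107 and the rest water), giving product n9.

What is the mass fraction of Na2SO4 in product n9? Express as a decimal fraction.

0.314

Overall, product flow = 2567 lb/h.
Na2SO4 in = 988×0.109 + 1050×0.612 + 529×0.107 = 806.89 lb/h.
Na2SO4 fraction in n9 = 0.314.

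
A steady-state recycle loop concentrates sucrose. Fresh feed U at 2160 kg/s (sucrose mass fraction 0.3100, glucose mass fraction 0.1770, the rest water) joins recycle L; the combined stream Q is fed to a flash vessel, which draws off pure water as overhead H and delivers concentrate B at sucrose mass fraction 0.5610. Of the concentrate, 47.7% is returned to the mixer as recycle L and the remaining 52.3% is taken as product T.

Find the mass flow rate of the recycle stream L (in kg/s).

Overall sucrose balance (none leaves overhead): sucrose in fresh feed = sucrose in product, i.e. 2160×0.310 = (1−0.477)·B·0.561.
B = 669.6/(0.561×0.523) = 2282.2 kg/s.
Recycle L = 0.477×2282.2 = 1088.6 kg/s.

1089 kg/s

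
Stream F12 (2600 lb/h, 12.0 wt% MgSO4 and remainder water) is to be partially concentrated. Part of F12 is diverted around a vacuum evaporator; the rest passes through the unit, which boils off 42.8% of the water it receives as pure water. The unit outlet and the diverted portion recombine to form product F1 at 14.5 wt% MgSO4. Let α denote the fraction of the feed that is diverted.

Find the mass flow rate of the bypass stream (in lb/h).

All 2600×0.120 = 312 lb/h of MgSO4 reaches F1, so F1 = 312/0.145 = 2151.7 lb/h and vapour = 448.28 lb/h.
The evaporator receives (1−α)·2600 of feed at 0.880 water and removes 0.428 of that water:
0.428×0.880×(1−α)×2600 = 448.28
(1−α) = 448.28/979.26 = 0.4578;  α = 0.5422.
Bypass flow = 0.5422×2600 = 1409.8 lb/h.

1410 lb/h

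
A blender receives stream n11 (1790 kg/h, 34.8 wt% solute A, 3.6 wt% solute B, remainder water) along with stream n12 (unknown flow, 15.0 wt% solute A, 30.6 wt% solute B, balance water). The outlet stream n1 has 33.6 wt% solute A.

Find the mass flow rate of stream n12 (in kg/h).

Let n12 be the unknown flow. Total out = 1790 + n12.
solute A balance: 622.92 + 0.150·n12 = 0.336·(1790 + n12)
(0.150 − 0.336)·n12 = 0.336×1790 − 622.92 = -21.48
n12 = -21.48 / -0.186 = 115.48 kg/h

115.5 kg/h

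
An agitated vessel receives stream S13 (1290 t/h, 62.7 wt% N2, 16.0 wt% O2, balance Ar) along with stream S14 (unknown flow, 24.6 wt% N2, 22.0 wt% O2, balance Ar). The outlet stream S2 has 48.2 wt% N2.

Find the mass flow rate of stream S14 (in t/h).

Let S14 be the unknown flow. Total out = 1290 + S14.
N2 balance: 808.83 + 0.246·S14 = 0.482·(1290 + S14)
(0.246 − 0.482)·S14 = 0.482×1290 − 808.83 = -187.05
S14 = -187.05 / -0.236 = 792.58 t/h

792.6 t/h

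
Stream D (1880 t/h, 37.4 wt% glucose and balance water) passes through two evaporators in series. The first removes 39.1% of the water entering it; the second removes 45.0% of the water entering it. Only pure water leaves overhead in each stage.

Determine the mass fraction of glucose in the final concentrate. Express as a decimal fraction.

0.641

water in feed = 1880×0.626 = 1176.9 t/h.
After stage 1: water left = (1−0.391)×1176.9 = 716.72; stream total = 1419.8 t/h.
After stage 2: water left = (1−0.450)×716.72 = 394.2; final concentrate = 1097.3 t/h.
glucose fraction = 703.12/1097.3 = 0.641.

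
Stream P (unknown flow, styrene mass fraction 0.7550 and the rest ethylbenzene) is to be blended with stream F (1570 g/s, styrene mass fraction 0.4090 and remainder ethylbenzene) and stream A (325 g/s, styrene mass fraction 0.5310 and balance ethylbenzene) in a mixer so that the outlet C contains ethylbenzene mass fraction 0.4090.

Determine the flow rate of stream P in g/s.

Let P be the unknown flow. Total out = 1895 + P.
ethylbenzene balance: 1080.3 + 0.245·P = 0.409·(1895 + P)
(0.245 − 0.409)·P = 0.409×1895 − 1080.3 = -305.24
P = -305.24 / -0.164 = 1861.2 g/s

1861 g/s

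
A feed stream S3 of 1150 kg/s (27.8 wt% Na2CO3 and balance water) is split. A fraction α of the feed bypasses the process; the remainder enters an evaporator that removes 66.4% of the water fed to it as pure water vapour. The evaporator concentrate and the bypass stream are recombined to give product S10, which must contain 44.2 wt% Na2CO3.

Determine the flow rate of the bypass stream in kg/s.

260 kg/s

All 1150×0.278 = 319.7 kg/s of Na2CO3 reaches S10, so S10 = 319.7/0.442 = 723.3 kg/s and vapour = 426.7 kg/s.
The evaporator receives (1−α)·1150 of feed at 0.722 water and removes 0.664 of that water:
0.664×0.722×(1−α)×1150 = 426.7
(1−α) = 426.7/551.32 = 0.7740;  α = 0.2260.
Bypass flow = 0.2260×1150 = 259.95 kg/s.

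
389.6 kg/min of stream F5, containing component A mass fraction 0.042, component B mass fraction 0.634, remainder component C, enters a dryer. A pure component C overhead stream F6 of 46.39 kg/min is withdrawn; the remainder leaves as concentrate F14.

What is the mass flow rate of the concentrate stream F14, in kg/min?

343.2 kg/min

Concentrate = 389.6 − 46.39 = 343.21 kg/min.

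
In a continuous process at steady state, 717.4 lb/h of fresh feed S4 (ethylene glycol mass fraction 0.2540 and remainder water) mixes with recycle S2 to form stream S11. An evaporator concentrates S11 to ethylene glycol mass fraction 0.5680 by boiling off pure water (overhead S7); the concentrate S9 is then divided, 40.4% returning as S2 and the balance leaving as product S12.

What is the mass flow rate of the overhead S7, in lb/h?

Overall ethylene glycol balance (none leaves overhead): ethylene glycol in fresh feed = ethylene glycol in product, i.e. 717.4×0.254 = (1−0.404)·S9·0.568.
S9 = 182.22/(0.568×0.596) = 538.27 lb/h.
Recycle S2 = 0.404×538.27 = 217.46 lb/h.
Combined feed S11 = 717.4 + 217.46 = 934.86 lb/h.
Overhead S7 = S11 − S9 = 934.86 − 538.27 = 396.59 lb/h.

396.6 lb/h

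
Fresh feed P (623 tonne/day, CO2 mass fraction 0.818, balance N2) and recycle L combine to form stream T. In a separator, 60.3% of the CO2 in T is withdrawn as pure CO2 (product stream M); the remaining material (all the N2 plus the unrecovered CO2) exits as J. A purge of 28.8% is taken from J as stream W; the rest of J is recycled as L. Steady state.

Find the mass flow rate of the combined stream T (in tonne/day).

1104 tonne/day

N2 enters only via P and leaves only via the purge: 623×0.182 = 0.288×(N2 in J), and the separator passes all N2, so N2 in T = N2 in J = 393.7 tonne/day.
CO2 in T: m_A = 623×0.818 + (1−0.288)·(1−0.603)·m_A, so m_A = 509.61/0.7173 = 710.43 tonne/day.
T = 710.43 + 393.7 = 1104.1 tonne/day.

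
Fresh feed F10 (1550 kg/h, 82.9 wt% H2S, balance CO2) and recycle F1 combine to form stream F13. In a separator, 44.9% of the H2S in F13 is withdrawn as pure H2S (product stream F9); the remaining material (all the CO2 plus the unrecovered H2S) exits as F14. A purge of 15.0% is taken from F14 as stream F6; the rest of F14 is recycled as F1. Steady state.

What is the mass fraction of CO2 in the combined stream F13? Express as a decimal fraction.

0.4223

CO2 enters only via F10 and leaves only via the purge: 1550×0.171 = 0.150×(CO2 in F14), and the separator passes all CO2, so CO2 in F13 = CO2 in F14 = 1767 kg/h.
H2S in F13: m_A = 1550×0.829 + (1−0.150)·(1−0.449)·m_A, so m_A = 1285/0.5317 = 2416.9 kg/h.
F13 = 2416.9 + 1767 = 4183.9 kg/h.
CO2 fraction in F13 = 1767/4183.9 = 0.4223.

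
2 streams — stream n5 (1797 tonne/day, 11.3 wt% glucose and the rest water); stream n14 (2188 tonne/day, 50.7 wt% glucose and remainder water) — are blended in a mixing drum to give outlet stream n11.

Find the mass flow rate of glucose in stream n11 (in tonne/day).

1312 tonne/day

glucose out = glucose in = 1797×0.113 + 2188×0.507 = 1312.4 tonne/day.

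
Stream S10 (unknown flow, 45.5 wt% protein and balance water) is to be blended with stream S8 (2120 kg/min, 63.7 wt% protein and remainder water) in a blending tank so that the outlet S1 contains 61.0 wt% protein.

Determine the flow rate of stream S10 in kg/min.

369.3 kg/min

Let S10 be the unknown flow. Total out = 2120 + S10.
protein balance: 1350.4 + 0.455·S10 = 0.610·(2120 + S10)
(0.455 − 0.610)·S10 = 0.610×2120 − 1350.4 = -57.24
S10 = -57.24 / -0.155 = 369.29 kg/min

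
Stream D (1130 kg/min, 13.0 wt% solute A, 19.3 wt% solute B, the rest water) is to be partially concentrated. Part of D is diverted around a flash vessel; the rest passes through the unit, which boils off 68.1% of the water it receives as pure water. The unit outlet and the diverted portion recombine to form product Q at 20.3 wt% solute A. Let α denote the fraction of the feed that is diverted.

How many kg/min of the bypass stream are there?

248.6 kg/min

All 1130×0.130 = 146.9 kg/min of solute A reaches Q, so Q = 146.9/0.203 = 723.65 kg/min and vapour = 406.35 kg/min.
The evaporator receives (1−α)·1130 of feed at 0.677 water and removes 0.681 of that water:
0.681×0.677×(1−α)×1130 = 406.35
(1−α) = 406.35/520.97 = 0.7800;  α = 0.2200.
Bypass flow = 0.2200×1130 = 248.61 kg/min.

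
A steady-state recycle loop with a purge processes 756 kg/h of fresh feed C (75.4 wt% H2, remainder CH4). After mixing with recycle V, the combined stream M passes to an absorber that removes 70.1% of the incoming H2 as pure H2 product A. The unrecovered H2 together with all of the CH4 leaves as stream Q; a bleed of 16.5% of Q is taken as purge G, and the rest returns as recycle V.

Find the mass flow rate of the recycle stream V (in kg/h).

1131 kg/h

CH4 enters only via C and leaves only via the purge: 756×0.246 = 0.165×(CH4 in Q), and the absorber passes all CH4, so CH4 in M = CH4 in Q = 1127.1 kg/h.
H2 in M: m_A = 756×0.754 + (1−0.165)·(1−0.701)·m_A, so m_A = 570.02/0.7503 = 759.69 kg/h.
Q = (1−0.701)×759.69 + 1127.1 = 1354.3 kg/h.
Recycle V = (1−0.165)×1354.3 = 1130.8 kg/h.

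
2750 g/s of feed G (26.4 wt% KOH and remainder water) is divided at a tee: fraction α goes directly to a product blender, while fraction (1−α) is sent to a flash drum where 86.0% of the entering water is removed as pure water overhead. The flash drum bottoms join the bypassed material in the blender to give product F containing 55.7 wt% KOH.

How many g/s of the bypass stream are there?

All 2750×0.264 = 726 g/s of KOH reaches F, so F = 726/0.557 = 1303.4 g/s and vapour = 1446.6 g/s.
The evaporator receives (1−α)·2750 of feed at 0.736 water and removes 0.860 of that water:
0.860×0.736×(1−α)×2750 = 1446.6
(1−α) = 1446.6/1740.6 = 0.8311;  α = 0.1689.
Bypass flow = 0.1689×2750 = 464.57 g/s.

464.6 g/s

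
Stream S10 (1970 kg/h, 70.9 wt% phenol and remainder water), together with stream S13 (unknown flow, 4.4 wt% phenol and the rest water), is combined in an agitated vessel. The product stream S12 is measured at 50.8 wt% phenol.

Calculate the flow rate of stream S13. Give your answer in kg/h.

Let S13 be the unknown flow. Total out = 1970 + S13.
phenol balance: 1396.7 + 0.044·S13 = 0.508·(1970 + S13)
(0.044 − 0.508)·S13 = 0.508×1970 − 1396.7 = -395.97
S13 = -395.97 / -0.464 = 853.38 kg/h

853.4 kg/h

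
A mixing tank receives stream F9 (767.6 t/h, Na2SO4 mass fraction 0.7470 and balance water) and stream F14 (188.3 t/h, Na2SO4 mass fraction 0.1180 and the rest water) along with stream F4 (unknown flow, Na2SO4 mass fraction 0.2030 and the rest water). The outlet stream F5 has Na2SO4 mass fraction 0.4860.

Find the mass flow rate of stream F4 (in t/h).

Let F4 be the unknown flow. Total out = 955.9 + F4.
Na2SO4 balance: 595.62 + 0.203·F4 = 0.486·(955.9 + F4)
(0.203 − 0.486)·F4 = 0.486×955.9 − 595.62 = -131.05
F4 = -131.05 / -0.283 = 463.07 t/h

463.1 t/h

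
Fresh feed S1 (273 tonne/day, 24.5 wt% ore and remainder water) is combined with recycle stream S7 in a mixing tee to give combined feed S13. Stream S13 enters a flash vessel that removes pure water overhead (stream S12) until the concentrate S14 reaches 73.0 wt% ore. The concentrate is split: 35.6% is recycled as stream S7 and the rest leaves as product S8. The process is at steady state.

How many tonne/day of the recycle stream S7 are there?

50.65 tonne/day

Overall ore balance (none leaves overhead): ore in fresh feed = ore in product, i.e. 273×0.245 = (1−0.356)·S14·0.730.
S14 = 66.885/(0.730×0.644) = 142.27 tonne/day.
Recycle S7 = 0.356×142.27 = 50.649 tonne/day.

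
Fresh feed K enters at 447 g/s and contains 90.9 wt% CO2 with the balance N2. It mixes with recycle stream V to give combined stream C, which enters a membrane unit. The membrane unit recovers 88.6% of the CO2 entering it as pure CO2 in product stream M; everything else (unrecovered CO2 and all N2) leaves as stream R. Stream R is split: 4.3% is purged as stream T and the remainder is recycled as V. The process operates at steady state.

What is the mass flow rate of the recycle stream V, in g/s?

N2 enters only via K and leaves only via the purge: 447×0.091 = 0.043×(N2 in R), and the membrane unit passes all N2, so N2 in C = N2 in R = 945.98 g/s.
CO2 in C: m_A = 447×0.909 + (1−0.043)·(1−0.886)·m_A, so m_A = 406.32/0.8909 = 456.08 g/s.
R = (1−0.886)×456.08 + 945.98 = 997.97 g/s.
Recycle V = (1−0.043)×997.97 = 955.06 g/s.

955.1 g/s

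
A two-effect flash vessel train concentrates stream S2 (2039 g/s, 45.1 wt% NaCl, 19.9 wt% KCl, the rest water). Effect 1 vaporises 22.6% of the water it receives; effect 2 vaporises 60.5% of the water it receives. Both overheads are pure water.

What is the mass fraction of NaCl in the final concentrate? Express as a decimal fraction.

0.596

water in feed = 2039×0.350 = 713.65 g/s.
After stage 1: water left = (1−0.226)×713.65 = 552.37; stream total = 1877.7 g/s.
After stage 2: water left = (1−0.605)×552.37 = 218.18; final concentrate = 1543.5 g/s.
NaCl fraction = 919.59/1543.5 = 0.596.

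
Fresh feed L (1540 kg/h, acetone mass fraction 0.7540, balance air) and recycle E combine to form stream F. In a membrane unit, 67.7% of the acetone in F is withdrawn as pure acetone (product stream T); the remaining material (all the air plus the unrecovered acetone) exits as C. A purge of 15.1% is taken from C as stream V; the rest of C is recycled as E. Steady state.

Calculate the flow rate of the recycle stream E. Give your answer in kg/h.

air enters only via L and leaves only via the purge: 1540×0.246 = 0.151×(air in C), and the membrane unit passes all air, so air in F = air in C = 2508.9 kg/h.
acetone in F: m_A = 1540×0.754 + (1−0.151)·(1−0.677)·m_A, so m_A = 1161.2/0.7258 = 1599.9 kg/h.
C = (1−0.677)×1599.9 + 2508.9 = 3025.6 kg/h.
Recycle E = (1−0.151)×3025.6 = 2568.8 kg/h.

2569 kg/h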